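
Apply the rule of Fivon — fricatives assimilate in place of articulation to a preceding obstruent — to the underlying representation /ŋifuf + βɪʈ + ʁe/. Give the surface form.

The rule targets /β/ (voiced bilabial fricative), which sits after the trigger /f/ (labiodental).
Changing only its place to labiodental gives [v] — the voiced labiodental fricative.
The same rule applies at the second boundary: /ʁ/ → [ʐ] next to /ʈ/.

[ŋifufvɪʈʐe]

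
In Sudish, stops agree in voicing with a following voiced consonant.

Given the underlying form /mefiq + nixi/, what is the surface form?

[mefiɢnixi]

The rule targets /q/ (voiceless uvular stop), which sits before the trigger /n/ (voiced).
Changing only its voicing to voiced gives [ɢ] — the voiced uvular stop.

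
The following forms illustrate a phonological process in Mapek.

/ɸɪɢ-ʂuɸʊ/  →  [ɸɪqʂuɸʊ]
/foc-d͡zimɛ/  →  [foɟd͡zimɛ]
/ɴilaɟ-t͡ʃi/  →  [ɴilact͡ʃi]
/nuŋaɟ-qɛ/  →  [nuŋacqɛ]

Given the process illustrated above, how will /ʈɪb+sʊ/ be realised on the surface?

The data show regressive voicing assimilation: /ɢ/ → [q] before /ʂ/; /c/ → [ɟ] before /d͡z/; /ɟ/ → [c] before /t͡ʃ/; /ɟ/ → [c] before /q/. In each pair only voicing changes, matching the following consonant, while place and manner stay constant.
/b/ is a voiced bilabial stop. The following trigger /s/ is voiceless, so /b/ must become voiceless as well.
Changing only its voicing to voiceless gives [p] — the voiceless bilabial stop.

[ʈɪpsʊ]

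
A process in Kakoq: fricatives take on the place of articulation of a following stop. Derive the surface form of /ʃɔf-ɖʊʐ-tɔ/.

The rule targets /f/ (voiceless labiodental fricative), which sits before the trigger /ɖ/ (retroflex).
Changing only its place to retroflex gives [ʂ] — the voiceless retroflex fricative.
The same rule applies at the second boundary: /ʐ/ → [z] next to /t/.

[ʃɔʂɖʊztɔ]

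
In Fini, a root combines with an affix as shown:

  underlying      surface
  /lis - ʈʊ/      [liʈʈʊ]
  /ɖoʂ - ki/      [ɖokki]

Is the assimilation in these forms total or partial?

Underlying /s/ is realised as [ʈ] next to /ʈ/; /ʈ/ itself does not change.
The output [ʈ] is identical to the trigger /ʈ/ — every feature (place, manner, voicing) has been copied — so this is total assimilation.
The other form behaves the same way: /ʂ/ → [k] before /k/ — in each case the output is a copy of the following consonant.

total assimilation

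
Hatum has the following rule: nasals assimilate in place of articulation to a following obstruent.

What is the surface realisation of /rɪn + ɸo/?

The rule targets /n/ (voiced alveolar nasal), which sits before the trigger /ɸ/ (bilabial).
The voiced bilabial nasal is [m], so /n/ → [m].

[rɪmɸo]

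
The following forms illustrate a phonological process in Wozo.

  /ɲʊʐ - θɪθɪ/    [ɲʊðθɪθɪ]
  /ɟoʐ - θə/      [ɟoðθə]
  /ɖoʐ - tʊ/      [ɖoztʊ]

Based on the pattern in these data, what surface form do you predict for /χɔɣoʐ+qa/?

The data show regressive place assimilation: /ʐ/ → [ð] before /θ/; /ʐ/ → [z] before /t/. In each pair only place changes, matching the following consonant, while manner and voice stay constant.
The rule targets /ʐ/ (voiced retroflex fricative), which sits before the trigger /q/ (uvular).
The voiced uvular fricative is [ʁ], so /ʐ/ → [ʁ].

[χɔɣoʁqa]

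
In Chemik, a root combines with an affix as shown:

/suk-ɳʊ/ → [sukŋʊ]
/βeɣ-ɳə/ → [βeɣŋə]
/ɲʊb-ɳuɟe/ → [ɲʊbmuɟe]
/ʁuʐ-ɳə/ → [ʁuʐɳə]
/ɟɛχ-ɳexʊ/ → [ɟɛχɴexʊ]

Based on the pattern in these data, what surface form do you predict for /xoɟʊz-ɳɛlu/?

[xoɟʊznɛlu]

The data show progressive place assimilation: /ɳ/ → [ŋ] after /k/; /ɳ/ → [ŋ] after /ɣ/; /ɳ/ → [m] after /b/; /ɳ/ → [ɴ] after /χ/. In each pair only place changes, matching the preceding consonant, while manner and voice stay constant.
No alternation appears in [ʁuʐɳə]: there the adjacent consonants already agree in place (/ɳ/ and /ʐ/ are both retroflex), so this form is consistent with the same rule.
The rule targets /ɳ/ (voiced retroflex nasal), which sits after the trigger /z/ (alveolar).
The voiced alveolar nasal is [n], so /ɳ/ → [n].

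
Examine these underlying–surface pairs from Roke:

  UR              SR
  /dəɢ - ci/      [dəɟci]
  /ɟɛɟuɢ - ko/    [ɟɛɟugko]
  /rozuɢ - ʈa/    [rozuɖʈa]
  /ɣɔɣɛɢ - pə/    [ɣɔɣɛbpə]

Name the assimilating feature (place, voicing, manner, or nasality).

Comparing underlying and surface forms, /ɢ/ → [ɟ] is the alternation; the neighbouring /c/ is constant.
/ɢ/ is uvular while /c/ is palatal; the output [ɟ] is palatal, matching the trigger — so the feature that spreads is place.
The other alternating forms pattern the same way: /ɢ/ → [g] before /k/ (uvular → velar, matching velar); /ɢ/ → [ɖ] before /ʈ/ (uvular → retroflex, matching retroflex); /ɢ/ → [b] before /p/ (uvular → bilabial, matching bilabial) — only place changes, and always toward the following segment.

place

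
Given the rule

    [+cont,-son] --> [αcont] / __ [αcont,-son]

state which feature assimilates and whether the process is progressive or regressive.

regressive manner assimilation

The rule copies [cont] (continuancy) from the environment onto the target fricatives; since [±cont] encodes the stop/fricative manner contrast, the assimilating dimension is manner.
Since the environment is written after the underscore, the trigger follows the target; the direction is regressive.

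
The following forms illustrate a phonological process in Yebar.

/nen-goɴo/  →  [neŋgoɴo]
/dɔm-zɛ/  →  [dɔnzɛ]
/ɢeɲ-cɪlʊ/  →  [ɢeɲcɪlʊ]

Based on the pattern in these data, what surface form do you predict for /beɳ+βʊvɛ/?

The data show regressive place assimilation: /n/ → [ŋ] before /g/; /m/ → [n] before /z/. In each pair only place changes, matching the following consonant, while manner and voice stay constant.
No alternation appears in [ɢeɲcɪlʊ]: there the adjacent consonants already agree in place (/ɲ/ and /c/ are both palatal), so this form is consistent with the same rule.
/ɳ/ is a voiced retroflex nasal. The following trigger /β/ is bilabial, so /ɳ/ must become bilabial as well.
The voiced bilabial nasal is [m], so /ɳ/ → [m].

[bemβʊvɛ]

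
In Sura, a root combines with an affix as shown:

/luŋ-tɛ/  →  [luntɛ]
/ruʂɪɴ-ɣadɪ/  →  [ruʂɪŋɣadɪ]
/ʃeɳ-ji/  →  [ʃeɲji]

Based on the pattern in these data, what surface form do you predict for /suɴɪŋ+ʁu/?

[suɴɪɴʁu]

The data show regressive place assimilation: /ŋ/ → [n] before /t/; /ɴ/ → [ŋ] before /ɣ/; /ɳ/ → [ɲ] before /j/. In each pair only place changes, matching the following consonant, while manner and voice stay constant.
The rule targets /ŋ/ (voiced velar nasal), which sits before the trigger /ʁ/ (uvular).
A voiced uvular nasal is [ɴ], so the surface segment is [ɴ].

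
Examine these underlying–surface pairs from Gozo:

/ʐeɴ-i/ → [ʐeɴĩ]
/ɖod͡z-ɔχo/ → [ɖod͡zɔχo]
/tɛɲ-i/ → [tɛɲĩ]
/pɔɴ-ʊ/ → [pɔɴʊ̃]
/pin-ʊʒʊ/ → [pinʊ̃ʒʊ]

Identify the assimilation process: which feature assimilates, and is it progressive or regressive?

progressive nasality assimilation (vowel nasalisation)

The vowel /i/ surfaces as nasalised [ĩ] next to the preceding nasal /ɴ/ — it has acquired the [+nasal] feature of its neighbour.
Likewise in the remaining data: /i/ → [ĩ] after /ɲ/; /ʊ/ → [ʊ̃] after /ɴ/; /ʊ/ → [ʊ̃] after /n/ — each time a vowel is nasalised next to a preceding nasal.
No change occurs in [ɖod͡zɔχo] because the vowel at the boundary is adjacent to an oral consonant, not a nasal (/ɔ/ next to /d͡z/).
Because the conditioning nasal is to the left of the vowel that changes, the process is progressive (perseverative).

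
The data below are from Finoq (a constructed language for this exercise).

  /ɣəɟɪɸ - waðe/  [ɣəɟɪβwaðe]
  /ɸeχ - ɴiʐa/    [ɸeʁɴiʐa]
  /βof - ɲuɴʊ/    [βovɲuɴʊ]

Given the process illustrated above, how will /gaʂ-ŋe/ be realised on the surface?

The data show regressive voicing assimilation: /ɸ/ → [β] before /w/; /χ/ → [ʁ] before /ɴ/; /f/ → [v] before /ɲ/. In each pair only voicing changes, matching the following consonant, while place and manner stay constant.
/ʂ/ is a voiceless retroflex fricative. The following trigger /ŋ/ is voiced, so /ʂ/ must become voiced as well.
A voiced retroflex fricative is [ʐ], so the surface segment is [ʐ].

[gaʐŋe]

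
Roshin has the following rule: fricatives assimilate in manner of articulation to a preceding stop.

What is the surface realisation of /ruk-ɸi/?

/ɸ/ is a voiceless bilabial fricative. The preceding trigger /k/ is a stop, so /ɸ/ must become a stop as well.
The voiceless bilabial stop is [p], so /ɸ/ → [p].

[rukpi]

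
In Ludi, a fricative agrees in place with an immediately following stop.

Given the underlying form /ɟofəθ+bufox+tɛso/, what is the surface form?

/θ/ is a voiceless dental fricative. The following trigger /b/ is bilabial, so /θ/ must become bilabial as well.
The voiceless bilabial fricative is [ɸ], so /θ/ → [ɸ].
The same rule applies at the second boundary: /x/ → [s] next to /t/.

[ɟofəɸbufostɛso]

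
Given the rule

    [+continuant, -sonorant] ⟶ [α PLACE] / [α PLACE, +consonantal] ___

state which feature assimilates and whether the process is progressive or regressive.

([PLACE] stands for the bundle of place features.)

The shared variable α links the value of the place features (abbreviated [PLACE]) on the target to the same value on the neighbouring segment, so place is the feature that assimilates.
Since the environment is written before the underscore, the trigger precedes the target; the direction is progressive.

progressive place assimilation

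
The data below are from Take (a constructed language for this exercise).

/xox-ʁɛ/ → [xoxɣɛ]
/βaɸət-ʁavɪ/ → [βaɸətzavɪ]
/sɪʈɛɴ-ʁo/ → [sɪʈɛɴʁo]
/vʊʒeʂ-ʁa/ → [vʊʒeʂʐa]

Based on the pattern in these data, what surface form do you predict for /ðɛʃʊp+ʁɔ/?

[ðɛʃʊpβɔ]

The data show progressive place assimilation: /ʁ/ → [ɣ] after /x/; /ʁ/ → [z] after /t/; /ʁ/ → [ʐ] after /ʂ/. In each pair only place changes, matching the preceding consonant, while manner and voice stay constant.
Nothing changes in [sɪʈɛɴʁo]: there the adjacent consonants already agree in place (/ʁ/ and /ɴ/ are both uvular), so this form is consistent with the same rule.
The rule targets /ʁ/ (voiced uvular fricative), which sits after the trigger /p/ (bilabial).
A voiced bilabial fricative is [β], so the surface segment is [β].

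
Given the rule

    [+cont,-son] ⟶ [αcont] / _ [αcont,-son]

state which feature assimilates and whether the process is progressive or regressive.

regressive manner assimilation

The shared variable α links the value of [cont] on the target to that of the neighbouring obstruent. [cont] distinguishes stops from fricatives — a manner-of-articulation feature — so this is manner assimilation.
The conditioning segment sits to the right of the focus bar, meaning the trigger follows the segment that changes — regressive assimilation.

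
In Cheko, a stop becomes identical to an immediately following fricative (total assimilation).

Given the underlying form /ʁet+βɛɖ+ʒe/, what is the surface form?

/t/ is the segment targeted by the rule; it sits immediately before /β/, so it assimilates completely and surfaces as [β].
The same rule applies at the second boundary: /ɖ/ → [ʒ] next to /ʒ/.

[ʁeββɛʒʒe]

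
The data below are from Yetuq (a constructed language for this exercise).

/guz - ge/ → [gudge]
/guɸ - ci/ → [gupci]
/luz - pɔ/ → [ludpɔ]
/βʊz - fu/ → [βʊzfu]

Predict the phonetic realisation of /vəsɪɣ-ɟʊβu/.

[vəsɪgɟʊβu]

The data show regressive manner assimilation: /z/ → [d] before /g/; /ɸ/ → [p] before /c/; /z/ → [d] before /p/. In each pair only manner changes, matching the following consonant, while place and voice stay constant.
Nothing changes in [βʊzfu]: there the adjacent consonants already agree in manner (/z/ and /f/ are both fricatives), so this form is consistent with the same rule.
/ɣ/ is a voiced velar fricative. The following trigger /ɟ/ is a stop, so /ɣ/ must become a stop as well.
The voiced velar stop is [g], so /ɣ/ → [g].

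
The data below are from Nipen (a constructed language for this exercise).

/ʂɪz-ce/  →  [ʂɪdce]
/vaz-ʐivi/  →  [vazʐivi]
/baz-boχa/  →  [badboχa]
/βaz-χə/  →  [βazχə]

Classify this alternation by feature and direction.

regressive manner assimilation

Underlying /z/ is realised as [d] next to /c/; /c/ itself does not change.
The change fricative → stop matches the manner of the following /c/, identifying this as manner assimilation.
Place and voice are unchanged, so the assimilation is partial, not total.
Checking the remaining alternation: /z/ → [d] before /b/ (fricative → stop, matching a stop) — only manner changes, and always toward the following segment.
No alternation appears in [vazʐivi], [βazχə]: there the adjacent consonants already agree in manner (/z/ and /ʐ/ are both fricatives; /z/ and /χ/ are both fricatives), so these forms are consistent with the same rule.
Since the segment that changes precedes the conditioning segment, the assimilation is regressive.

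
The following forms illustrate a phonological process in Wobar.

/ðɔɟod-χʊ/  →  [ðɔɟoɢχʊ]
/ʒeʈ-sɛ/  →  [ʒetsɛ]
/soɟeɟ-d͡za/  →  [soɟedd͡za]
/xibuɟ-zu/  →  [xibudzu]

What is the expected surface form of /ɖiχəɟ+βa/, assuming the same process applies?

The data show regressive place assimilation: /d/ → [ɢ] before /χ/; /ʈ/ → [t] before /s/; /ɟ/ → [d] before /d͡z/; /ɟ/ → [d] before /z/. In each pair only place changes, matching the following consonant, while manner and voice stay constant.
The rule targets /ɟ/ (voiced palatal stop), which sits before the trigger /β/ (bilabial).
A voiced bilabial stop is [b], so the surface segment is [b].

[ɖiχəbβa]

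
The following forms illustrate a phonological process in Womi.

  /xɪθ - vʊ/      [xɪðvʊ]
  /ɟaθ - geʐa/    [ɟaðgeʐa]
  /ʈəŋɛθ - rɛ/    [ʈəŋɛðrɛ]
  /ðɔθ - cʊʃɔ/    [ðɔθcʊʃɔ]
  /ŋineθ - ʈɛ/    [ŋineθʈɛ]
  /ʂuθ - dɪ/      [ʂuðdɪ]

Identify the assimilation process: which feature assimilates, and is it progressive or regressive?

regressive voicing assimilation

Comparing underlying and surface forms, /θ/ → [ð] is the alternation; the neighbouring /v/ is constant.
The change voiceless → voiced matches the voicing of the following /v/, identifying this as voicing assimilation.
Place and manner are unchanged, so the assimilation is partial, not total.
The same holds elsewhere in the data: /θ/ → [ð] before /g/ (voiceless → voiced, matching voiced); /θ/ → [ð] before /r/ (voiceless → voiced, matching voiced); /θ/ → [ð] before /d/ (voiceless → voiced, matching voiced) — only voicing changes, and always toward the following segment.
Nothing changes in [ðɔθcʊʃɔ], [ŋineθʈɛ]: there the adjacent consonants already agree in voicing (/θ/ and /c/ are both voiceless; /θ/ and /ʈ/ are both voiceless), so these forms are consistent with the same rule.
Since the segment that changes precedes the conditioning segment, the assimilation is regressive.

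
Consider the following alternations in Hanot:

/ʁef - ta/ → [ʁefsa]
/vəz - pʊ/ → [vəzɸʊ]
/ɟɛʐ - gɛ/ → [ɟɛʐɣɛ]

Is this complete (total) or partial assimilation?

Underlying /t/ is realised as [s] next to /f/; /f/ itself does not change.
The change stop → fricative matches the manner of the preceding /f/, identifying this as manner assimilation.
Place and voice are unchanged, so the assimilation is partial, not total.
The other alternating forms pattern the same way: /p/ → [ɸ] after /z/ (stop → fricative, matching a fricative); /g/ → [ɣ] after /ʐ/ (stop → fricative, matching a fricative) — only manner changes, and always toward the preceding segment.

partial assimilation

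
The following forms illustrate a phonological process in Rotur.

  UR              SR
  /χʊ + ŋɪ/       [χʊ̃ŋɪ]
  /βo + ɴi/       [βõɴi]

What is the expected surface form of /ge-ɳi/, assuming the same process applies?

The data show regressive nasality assimilation (vowel nasalisation): /ʊ/ → [ʊ̃] before /ŋ/; /o/ → [õ] before /ɴ/ — a vowel is nasalised by an immediately following nasal consonant.
The vowel /e/ is adjacent to the following nasal /ɳ/, so it acquires [+nasal] and surfaces as [ẽ].

[gẽɳi]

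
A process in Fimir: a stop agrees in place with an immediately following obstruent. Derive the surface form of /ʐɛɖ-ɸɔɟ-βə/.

[ʐɛbɸɔbβə]

The rule targets /ɖ/ (voiced retroflex stop), which sits before the trigger /ɸ/ (bilabial).
A voiced bilabial stop is [b], so the surface segment is [b].
At the second juncture, /ɟ/ likewise becomes [b] adjacent to /β/.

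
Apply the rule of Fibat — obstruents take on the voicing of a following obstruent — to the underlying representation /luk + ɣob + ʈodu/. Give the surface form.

The rule targets /k/ (voiceless velar stop), which sits before the trigger /ɣ/ (voiced).
Changing only its voicing to voiced gives [g] — the voiced velar stop.
At the second juncture, /b/ likewise becomes [p] adjacent to /ʈ/.

[lugɣopʈodu]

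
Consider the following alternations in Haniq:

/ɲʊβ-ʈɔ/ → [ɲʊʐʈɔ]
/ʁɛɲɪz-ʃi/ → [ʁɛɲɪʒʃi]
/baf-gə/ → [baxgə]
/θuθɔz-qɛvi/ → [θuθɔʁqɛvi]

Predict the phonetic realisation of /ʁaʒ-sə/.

The data show regressive place assimilation: /β/ → [ʐ] before /ʈ/; /z/ → [ʒ] before /ʃ/; /f/ → [x] before /g/; /z/ → [ʁ] before /q/. In each pair only place changes, matching the following consonant, while manner and voice stay constant.
/ʒ/ is a voiced postalveolar fricative. The following trigger /s/ is alveolar, so /ʒ/ must become alveolar as well.
A voiced alveolar fricative is [z], so the surface segment is [z].

[ʁazsə]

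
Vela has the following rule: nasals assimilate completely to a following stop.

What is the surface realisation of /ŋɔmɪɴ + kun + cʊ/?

[ŋɔmɪkkuccʊ]

/ɴ/ is the segment targeted by the rule; it sits immediately before /k/, so it assimilates completely and surfaces as [k].
The same rule applies at the second boundary: /n/ → [c] next to /c/.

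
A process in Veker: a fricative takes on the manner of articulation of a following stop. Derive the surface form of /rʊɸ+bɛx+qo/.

[rʊpbɛkqo]

/ɸ/ is a voiceless bilabial fricative. The following trigger /b/ is a stop, so /ɸ/ must become a stop as well.
A voiceless bilabial stop is [p], so the surface segment is [p].
At the second juncture, /x/ likewise becomes [k] adjacent to /q/.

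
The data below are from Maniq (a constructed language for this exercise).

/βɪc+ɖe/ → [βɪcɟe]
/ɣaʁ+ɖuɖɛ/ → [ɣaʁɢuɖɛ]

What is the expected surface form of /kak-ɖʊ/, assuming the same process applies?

The data show progressive place assimilation: /ɖ/ → [ɟ] after /c/; /ɖ/ → [ɢ] after /ʁ/. In each pair only place changes, matching the preceding consonant, while manner and voice stay constant.
The rule targets /ɖ/ (voiced retroflex stop), which sits after the trigger /k/ (velar).
The voiced velar stop is [g], so /ɖ/ → [g].

[kakgʊ]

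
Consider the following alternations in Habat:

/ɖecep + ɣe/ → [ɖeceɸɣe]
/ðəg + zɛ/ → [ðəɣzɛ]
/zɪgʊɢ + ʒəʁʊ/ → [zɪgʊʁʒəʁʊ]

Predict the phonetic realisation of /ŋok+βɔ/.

The data show regressive manner assimilation: /p/ → [ɸ] before /ɣ/; /g/ → [ɣ] before /z/; /ɢ/ → [ʁ] before /ʒ/. In each pair only manner changes, matching the following consonant, while place and voice stay constant.
The rule targets /k/ (voiceless velar stop), which sits before the trigger /β/ (fricative).
The voiceless velar fricative is [x], so /k/ → [x].

[ŋoxβɔ]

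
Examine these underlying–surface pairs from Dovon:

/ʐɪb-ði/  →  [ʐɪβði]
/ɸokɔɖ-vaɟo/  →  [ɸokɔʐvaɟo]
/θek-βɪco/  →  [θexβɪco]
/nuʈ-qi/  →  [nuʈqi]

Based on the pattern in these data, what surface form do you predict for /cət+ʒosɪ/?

The data show regressive manner assimilation: /b/ → [β] before /ð/; /ɖ/ → [ʐ] before /v/; /k/ → [x] before /β/. In each pair only manner changes, matching the following consonant, while place and voice stay constant.
Nothing changes in [nuʈqi]: there the adjacent consonants already agree in manner (/ʈ/ and /q/ are both stops), so this form is consistent with the same rule.
/t/ is a voiceless alveolar stop. The following trigger /ʒ/ is a fricative, so /t/ must become a fricative as well.
Changing only its manner to fricative gives [s] — the voiceless alveolar fricative.

[cəsʒosɪ]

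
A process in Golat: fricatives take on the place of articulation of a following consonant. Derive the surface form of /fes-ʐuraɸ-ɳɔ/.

/s/ is a voiceless alveolar fricative. The following trigger /ʐ/ is retroflex, so /s/ must become retroflex as well.
Changing only its place to retroflex gives [ʂ] — the voiceless retroflex fricative.
At the second juncture, /ɸ/ likewise becomes [ʂ] adjacent to /ɳ/.

[feʂʐuraʂɳɔ]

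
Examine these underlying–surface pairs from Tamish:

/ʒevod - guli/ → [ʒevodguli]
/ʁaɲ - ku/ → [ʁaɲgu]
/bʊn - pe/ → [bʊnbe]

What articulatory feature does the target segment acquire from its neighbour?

voicing

Comparing underlying and surface forms, /k/ → [g] is the alternation; the neighbouring /ɲ/ is constant.
The change voiceless → voiced matches the voicing of the preceding /ɲ/, identifying this as voicing assimilation.
The other alternating form patterns the same way: /p/ → [b] after /n/ (voiceless → voiced, matching voiced) — only voicing changes, and always toward the preceding segment.
Nothing changes in [ʒevodguli]: there the adjacent consonants already agree in voicing (/g/ and /d/ are both voiced), so this form is consistent with the same rule.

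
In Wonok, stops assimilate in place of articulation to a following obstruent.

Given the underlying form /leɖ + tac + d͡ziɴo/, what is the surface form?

[ledtatd͡ziɴo]

/ɖ/ is a voiced retroflex stop. The following trigger /t/ is alveolar, so /ɖ/ must become alveolar as well.
The voiced alveolar stop is [d], so /ɖ/ → [d].
At the second juncture, /c/ likewise becomes [t] adjacent to /d͡z/.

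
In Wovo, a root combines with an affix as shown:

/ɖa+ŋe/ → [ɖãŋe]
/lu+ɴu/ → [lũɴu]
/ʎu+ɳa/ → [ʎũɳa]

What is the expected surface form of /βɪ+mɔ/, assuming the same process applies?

The data show regressive nasality assimilation (vowel nasalisation): /a/ → [ã] before /ŋ/; /u/ → [ũ] before /ɴ/; /u/ → [ũ] before /ɳ/ — a vowel is nasalised by an immediately following nasal consonant.
The vowel /ɪ/ is adjacent to the following nasal /m/, so it acquires [+nasal] and surfaces as [ɪ̃].

[βɪ̃mɔ]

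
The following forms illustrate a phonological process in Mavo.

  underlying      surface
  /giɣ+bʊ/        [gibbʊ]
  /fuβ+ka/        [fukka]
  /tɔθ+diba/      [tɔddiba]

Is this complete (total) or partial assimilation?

total assimilation

The segment that alternates is /ɣ/, which surfaces as [b] when adjacent to /b/.
The output [b] is identical to the trigger /b/ — every feature (place, manner, voicing) has been copied — so this is total assimilation.
The remaining alternations confirm this: /β/ → [k] before /k/; /θ/ → [d] before /d/ — in each case the output is a copy of the following consonant.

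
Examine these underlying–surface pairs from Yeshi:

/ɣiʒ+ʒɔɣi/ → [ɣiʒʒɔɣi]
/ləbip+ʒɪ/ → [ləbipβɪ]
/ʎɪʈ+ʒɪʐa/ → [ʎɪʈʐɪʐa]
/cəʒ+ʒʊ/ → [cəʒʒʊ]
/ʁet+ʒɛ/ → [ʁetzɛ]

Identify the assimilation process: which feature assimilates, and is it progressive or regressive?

Comparing underlying and surface forms, /ʒ/ → [β] is the alternation; the neighbouring /p/ is constant.
/ʒ/ is postalveolar while /p/ is bilabial; the output [β] is bilabial, matching the trigger — so the feature that spreads is place.
Manner and voice are unchanged, so the assimilation is partial, not total.
Checking the remaining alternations: /ʒ/ → [ʐ] after /ʈ/ (postalveolar → retroflex, matching retroflex); /ʒ/ → [z] after /t/ (postalveolar → alveolar, matching alveolar) — only place changes, and always toward the preceding segment.
No alternation appears in [ɣiʒʒɔɣi], [cəʒʒʊ]: there the adjacent consonants already agree in place (/ʒ/ and /ʒ/ are both postalveolar; /ʒ/ and /ʒ/ are both postalveolar), so these forms are consistent with the same rule.
The trigger is the preceding segment, so the direction is progressive (perseverative).

progressive place assimilation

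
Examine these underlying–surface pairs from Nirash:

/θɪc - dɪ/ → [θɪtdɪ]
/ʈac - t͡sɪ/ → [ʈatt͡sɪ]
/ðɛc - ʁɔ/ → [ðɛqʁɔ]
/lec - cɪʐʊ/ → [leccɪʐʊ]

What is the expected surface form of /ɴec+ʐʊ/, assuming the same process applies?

[ɴeʈʐʊ]

The data show regressive place assimilation: /c/ → [t] before /d/; /c/ → [t] before /t͡s/; /c/ → [q] before /ʁ/. In each pair only place changes, matching the following consonant, while manner and voice stay constant.
No alternation appears in [leccɪʐʊ]: there the adjacent consonants already agree in place (/c/ and /c/ are both palatal), so this form is consistent with the same rule.
/c/ is a voiceless palatal stop. The following trigger /ʐ/ is retroflex, so /c/ must become retroflex as well.
A voiceless retroflex stop is [ʈ], so the surface segment is [ʈ].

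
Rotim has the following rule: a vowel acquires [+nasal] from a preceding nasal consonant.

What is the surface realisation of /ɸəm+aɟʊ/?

/a/ sits next to the nasal /m/ and is therefore nasalised to [ã].

[ɸəmãɟʊ]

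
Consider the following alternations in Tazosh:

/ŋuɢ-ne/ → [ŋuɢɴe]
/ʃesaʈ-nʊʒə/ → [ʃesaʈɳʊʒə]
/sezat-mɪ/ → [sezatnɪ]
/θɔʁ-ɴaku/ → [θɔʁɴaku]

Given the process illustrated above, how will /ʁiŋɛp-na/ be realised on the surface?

[ʁiŋɛpma]

The data show progressive place assimilation: /n/ → [ɴ] after /ɢ/; /n/ → [ɳ] after /ʈ/; /m/ → [n] after /t/. In each pair only place changes, matching the preceding consonant, while manner and voice stay constant.
No alternation appears in [θɔʁɴaku]: there the adjacent consonants already agree in place (/ɴ/ and /ʁ/ are both uvular), so this form is consistent with the same rule.
The rule targets /n/ (voiced alveolar nasal), which sits after the trigger /p/ (bilabial).
Changing only its place to bilabial gives [m] — the voiced bilabial nasal.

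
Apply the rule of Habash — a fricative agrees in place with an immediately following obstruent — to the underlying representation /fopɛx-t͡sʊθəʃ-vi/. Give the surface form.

[fopɛst͡sʊθəfvi]

/x/ is a voiceless velar fricative. The following trigger /t͡s/ is alveolar, so /x/ must become alveolar as well.
Changing only its place to alveolar gives [s] — the voiceless alveolar fricative.
At the second juncture, /ʃ/ likewise becomes [f] adjacent to /v/.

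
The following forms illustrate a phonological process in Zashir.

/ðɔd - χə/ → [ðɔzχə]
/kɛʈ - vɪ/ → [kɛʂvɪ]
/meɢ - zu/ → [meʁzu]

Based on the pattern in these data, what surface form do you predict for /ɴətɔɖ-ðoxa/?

The data show regressive manner assimilation: /d/ → [z] before /χ/; /ʈ/ → [ʂ] before /v/; /ɢ/ → [ʁ] before /z/. In each pair only manner changes, matching the following consonant, while place and voice stay constant.
The rule targets /ɖ/ (voiced retroflex stop), which sits before the trigger /ð/ (fricative).
The voiced retroflex fricative is [ʐ], so /ɖ/ → [ʐ].

[ɴətɔʐðoxa]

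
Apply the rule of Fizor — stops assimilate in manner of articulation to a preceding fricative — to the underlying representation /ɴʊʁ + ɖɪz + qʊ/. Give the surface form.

The rule targets /ɖ/ (voiced retroflex stop), which sits after the trigger /ʁ/ (fricative).
The voiced retroflex fricative is [ʐ], so /ɖ/ → [ʐ].
At the second juncture, /q/ likewise becomes [χ] adjacent to /z/.

[ɴʊʁʐɪzχʊ]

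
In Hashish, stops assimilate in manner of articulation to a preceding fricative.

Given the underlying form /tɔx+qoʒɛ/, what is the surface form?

The rule targets /q/ (voiceless uvular stop), which sits after the trigger /x/ (fricative).
A voiceless uvular fricative is [χ], so the surface segment is [χ].

[tɔxχoʒɛ]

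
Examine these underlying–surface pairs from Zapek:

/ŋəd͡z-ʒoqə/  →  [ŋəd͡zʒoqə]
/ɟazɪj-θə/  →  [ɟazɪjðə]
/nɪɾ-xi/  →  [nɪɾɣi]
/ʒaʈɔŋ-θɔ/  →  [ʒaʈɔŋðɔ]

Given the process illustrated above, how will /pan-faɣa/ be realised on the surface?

[panvaɣa]

The data show progressive voicing assimilation: /θ/ → [ð] after /j/; /x/ → [ɣ] after /ɾ/; /θ/ → [ð] after /ŋ/. In each pair only voicing changes, matching the preceding consonant, while place and manner stay constant.
No alternation appears in [ŋəd͡zʒoqə]: there the adjacent consonants already agree in voicing (/ʒ/ and /d͡z/ are both voiced), so this form is consistent with the same rule.
/f/ is a voiceless labiodental fricative. The preceding trigger /n/ is voiced, so /f/ must become voiced as well.
A voiced labiodental fricative is [v], so the surface segment is [v].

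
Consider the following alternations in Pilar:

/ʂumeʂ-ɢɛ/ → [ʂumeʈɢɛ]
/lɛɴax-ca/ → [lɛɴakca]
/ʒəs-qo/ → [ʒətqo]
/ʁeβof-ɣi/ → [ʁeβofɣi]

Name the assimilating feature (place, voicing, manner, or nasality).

manner

Comparing underlying and surface forms, /ʂ/ → [ʈ] is the alternation; the neighbouring /ɢ/ is constant.
The change fricative → stop matches the manner of the following /ɢ/, identifying this as manner assimilation.
The other alternating forms pattern the same way: /x/ → [k] before /c/ (fricative → stop, matching a stop); /s/ → [t] before /q/ (fricative → stop, matching a stop) — only manner changes, and always toward the following segment.
No alternation appears in [ʁeβofɣi]: there the adjacent consonants already agree in manner (/f/ and /ɣ/ are both fricatives), so this form is consistent with the same rule.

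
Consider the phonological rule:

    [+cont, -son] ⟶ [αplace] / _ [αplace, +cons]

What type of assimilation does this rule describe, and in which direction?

The shared variable α links the value of the place features (abbreviated [place]) on the target to the same value on the neighbouring segment, so place is the feature that assimilates.
Since the environment is written after the underscore, the trigger follows the target; the direction is regressive.

regressive place assimilation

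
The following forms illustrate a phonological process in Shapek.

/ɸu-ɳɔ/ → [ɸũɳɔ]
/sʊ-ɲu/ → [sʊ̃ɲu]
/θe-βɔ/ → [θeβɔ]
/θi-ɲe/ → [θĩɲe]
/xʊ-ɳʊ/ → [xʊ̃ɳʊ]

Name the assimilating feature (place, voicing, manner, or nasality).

nasality

The vowel /u/ surfaces as nasalised [ũ] next to the following nasal /ɳ/ — it has acquired the [+nasal] feature of its neighbour.
The other forms show the same pattern: /ʊ/ → [ʊ̃] before /ɲ/; /i/ → [ĩ] before /ɲ/; /ʊ/ → [ʊ̃] before /ɳ/ — each time a vowel is nasalised next to a following nasal.
No change occurs in [θeβɔ] because the vowel at the boundary is adjacent to an oral consonant, not a nasal (/e/ next to /β/).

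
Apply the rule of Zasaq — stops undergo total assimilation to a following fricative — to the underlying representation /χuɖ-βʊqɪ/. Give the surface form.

[χuββʊqɪ]

/ɖ/ is the segment targeted by the rule; it sits immediately before /β/, so it assimilates completely and surfaces as [β].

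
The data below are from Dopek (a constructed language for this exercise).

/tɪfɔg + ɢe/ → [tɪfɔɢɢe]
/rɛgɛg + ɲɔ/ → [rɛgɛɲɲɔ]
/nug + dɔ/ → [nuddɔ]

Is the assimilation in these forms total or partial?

total assimilation

Comparing underlying and surface forms, /g/ → [ɲ] is the alternation; the neighbouring /ɲ/ is constant.
The output [ɲ] is identical to the trigger /ɲ/ — every feature (place, manner, voicing) has been copied — so this is total assimilation.
The remaining alternations confirm this: /g/ → [ɢ] before /ɢ/; /g/ → [d] before /d/ — in each case the output is a copy of the following consonant.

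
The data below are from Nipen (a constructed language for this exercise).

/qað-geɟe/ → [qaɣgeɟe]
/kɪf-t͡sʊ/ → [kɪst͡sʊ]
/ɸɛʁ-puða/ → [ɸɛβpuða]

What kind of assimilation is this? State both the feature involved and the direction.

regressive place assimilation

The segment that alternates is /ð/, which surfaces as [ɣ] when adjacent to /g/.
/ð/ is dental while /g/ is velar; the output [ɣ] is velar, matching the trigger — so the feature that spreads is place.
Manner and voice are unchanged, so the assimilation is partial, not total.
The same holds elsewhere in the data: /f/ → [s] before /t͡s/ (labiodental → alveolar, matching alveolar); /ʁ/ → [β] before /p/ (uvular → bilabial, matching bilabial) — only place changes, and always toward the following segment.
The trigger is the following segment, so the direction is regressive (anticipatory).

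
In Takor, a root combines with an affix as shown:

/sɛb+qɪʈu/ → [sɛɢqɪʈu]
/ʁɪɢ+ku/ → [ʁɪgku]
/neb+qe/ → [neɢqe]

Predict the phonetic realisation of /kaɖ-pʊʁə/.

The data show regressive place assimilation: /b/ → [ɢ] before /q/; /ɢ/ → [g] before /k/. In each pair only place changes, matching the following consonant, while manner and voice stay constant.
/ɖ/ is a voiced retroflex stop. The following trigger /p/ is bilabial, so /ɖ/ must become bilabial as well.
The voiced bilabial stop is [b], so /ɖ/ → [b].

[kabpʊʁə]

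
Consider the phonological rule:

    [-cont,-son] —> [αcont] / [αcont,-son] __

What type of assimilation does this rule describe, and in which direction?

The shared variable α links the value of [cont] on the target to that of the neighbouring obstruent. [cont] distinguishes stops from fricatives — a manner-of-articulation feature — so this is manner assimilation.
The conditioning segment sits to the left of the focus bar, meaning the trigger precedes the segment that changes — progressive assimilation.

progressive manner assimilation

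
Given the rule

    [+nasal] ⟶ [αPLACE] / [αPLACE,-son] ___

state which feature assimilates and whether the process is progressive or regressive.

progressive place assimilation

The rule copies the place features (abbreviated [PLACE]) from the environment onto the target, so the assimilating feature is place.
Since the environment is written before the underscore, the trigger precedes the target; the direction is progressive.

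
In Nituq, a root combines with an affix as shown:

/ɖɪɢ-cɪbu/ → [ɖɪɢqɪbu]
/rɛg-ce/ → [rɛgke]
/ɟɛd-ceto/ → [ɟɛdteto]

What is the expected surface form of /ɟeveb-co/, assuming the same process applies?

The data show progressive place assimilation: /c/ → [q] after /ɢ/; /c/ → [k] after /g/; /c/ → [t] after /d/. In each pair only place changes, matching the preceding consonant, while manner and voice stay constant.
The rule targets /c/ (voiceless palatal stop), which sits after the trigger /b/ (bilabial).
Changing only its place to bilabial gives [p] — the voiceless bilabial stop.

[ɟevebpo]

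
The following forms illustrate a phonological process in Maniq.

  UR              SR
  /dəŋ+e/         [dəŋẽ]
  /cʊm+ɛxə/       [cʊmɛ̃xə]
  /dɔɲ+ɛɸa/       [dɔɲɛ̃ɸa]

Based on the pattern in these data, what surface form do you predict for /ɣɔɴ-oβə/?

The data show progressive nasality assimilation (vowel nasalisation): /e/ → [ẽ] after /ŋ/; /ɛ/ → [ɛ̃] after /m/; /ɛ/ → [ɛ̃] after /ɲ/ — a vowel is nasalised by an immediately preceding nasal consonant.
The vowel /o/ is adjacent to the preceding nasal /ɴ/, so it acquires [+nasal] and surfaces as [õ].

[ɣɔɴõβə]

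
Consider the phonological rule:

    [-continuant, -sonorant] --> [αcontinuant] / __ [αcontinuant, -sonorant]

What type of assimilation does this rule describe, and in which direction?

regressive manner assimilation

The shared variable α links the value of [continuant] on the target to that of the neighbouring obstruent. [continuant] distinguishes stops from fricatives — a manner-of-articulation feature — so this is manner assimilation.
The conditioning segment sits to the right of the focus bar, meaning the trigger follows the segment that changes — regressive assimilation.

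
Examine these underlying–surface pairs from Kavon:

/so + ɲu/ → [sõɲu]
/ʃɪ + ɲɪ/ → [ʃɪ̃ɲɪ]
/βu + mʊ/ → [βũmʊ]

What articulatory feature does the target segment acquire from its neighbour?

nasality

The vowel /o/ surfaces as nasalised [õ] next to the following nasal /ɲ/ — it has acquired the [+nasal] feature of its neighbour.
The other forms show the same pattern: /ɪ/ → [ɪ̃] before /ɲ/; /u/ → [ũ] before /m/ — each time a vowel is nasalised next to a following nasal.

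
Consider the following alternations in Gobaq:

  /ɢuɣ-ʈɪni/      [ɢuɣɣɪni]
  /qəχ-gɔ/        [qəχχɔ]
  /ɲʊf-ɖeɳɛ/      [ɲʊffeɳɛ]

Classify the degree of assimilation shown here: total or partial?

Comparing underlying and surface forms, /ʈ/ → [ɣ] is the alternation; the neighbouring /ɣ/ is constant.
The output [ɣ] is identical to the trigger /ɣ/ — every feature (place, manner, voicing) has been copied — so this is total assimilation.
The other forms behave the same way: /g/ → [χ] after /χ/; /ɖ/ → [f] after /f/ — in each case the output is a copy of the preceding consonant.

total assimilation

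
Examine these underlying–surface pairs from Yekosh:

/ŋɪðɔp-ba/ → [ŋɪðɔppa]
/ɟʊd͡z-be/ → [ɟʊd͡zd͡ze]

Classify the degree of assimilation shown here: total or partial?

Comparing underlying and surface forms, /b/ → [d͡z] is the alternation; the neighbouring /d͡z/ is constant.
The output [d͡z] is identical to the trigger /d͡z/ — every feature (place, manner, voicing) has been copied — so this is total assimilation.
The remaining alternation confirms this: /b/ → [p] after /p/ — in each case the output is a copy of the preceding consonant.

total assimilation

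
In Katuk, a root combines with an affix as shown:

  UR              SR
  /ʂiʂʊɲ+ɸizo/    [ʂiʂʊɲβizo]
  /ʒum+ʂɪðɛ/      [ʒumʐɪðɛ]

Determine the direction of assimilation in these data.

The segment that alternates is /ɸ/, which surfaces as [β] when adjacent to /ɲ/.
/ɸ/ is voiceless while /ɲ/ is voiced; the output [β] is voiced, matching the trigger — so the feature that spreads is voicing.
The same holds elsewhere in the data: /ʂ/ → [ʐ] after /m/ (voiceless → voiced, matching voiced) — only voicing changes, and always toward the preceding segment.
Since the segment that changes follows the conditioning segment, the assimilation is progressive.

progressive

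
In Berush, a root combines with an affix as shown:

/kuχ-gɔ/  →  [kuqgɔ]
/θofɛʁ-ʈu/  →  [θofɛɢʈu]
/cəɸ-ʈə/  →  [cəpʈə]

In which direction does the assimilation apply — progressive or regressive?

Comparing underlying and surface forms, /χ/ → [q] is the alternation; the neighbouring /g/ is constant.
/χ/ is a fricative while /g/ is a stop; the output [q] is a stop, matching the trigger — so the feature that spreads is manner.
Checking the remaining alternations: /ʁ/ → [ɢ] before /ʈ/ (fricative → stop, matching a stop); /ɸ/ → [p] before /ʈ/ (fricative → stop, matching a stop) — only manner changes, and always toward the following segment.
The trigger is the following segment, so the direction is regressive (anticipatory).

regressive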